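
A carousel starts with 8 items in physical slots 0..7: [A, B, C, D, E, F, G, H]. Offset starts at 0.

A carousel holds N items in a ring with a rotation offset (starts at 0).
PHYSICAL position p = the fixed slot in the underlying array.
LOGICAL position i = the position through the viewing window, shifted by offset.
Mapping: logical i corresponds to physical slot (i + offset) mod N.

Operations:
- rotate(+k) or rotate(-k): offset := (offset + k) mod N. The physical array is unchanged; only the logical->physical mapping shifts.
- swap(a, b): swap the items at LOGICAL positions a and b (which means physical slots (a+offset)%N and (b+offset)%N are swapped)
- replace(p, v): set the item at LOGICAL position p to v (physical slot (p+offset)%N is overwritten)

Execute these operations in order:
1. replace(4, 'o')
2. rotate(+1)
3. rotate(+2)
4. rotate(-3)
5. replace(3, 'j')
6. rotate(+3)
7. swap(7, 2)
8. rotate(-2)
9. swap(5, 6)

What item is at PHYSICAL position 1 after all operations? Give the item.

Answer: B

Derivation:
After op 1 (replace(4, 'o')): offset=0, physical=[A,B,C,D,o,F,G,H], logical=[A,B,C,D,o,F,G,H]
After op 2 (rotate(+1)): offset=1, physical=[A,B,C,D,o,F,G,H], logical=[B,C,D,o,F,G,H,A]
After op 3 (rotate(+2)): offset=3, physical=[A,B,C,D,o,F,G,H], logical=[D,o,F,G,H,A,B,C]
After op 4 (rotate(-3)): offset=0, physical=[A,B,C,D,o,F,G,H], logical=[A,B,C,D,o,F,G,H]
After op 5 (replace(3, 'j')): offset=0, physical=[A,B,C,j,o,F,G,H], logical=[A,B,C,j,o,F,G,H]
After op 6 (rotate(+3)): offset=3, physical=[A,B,C,j,o,F,G,H], logical=[j,o,F,G,H,A,B,C]
After op 7 (swap(7, 2)): offset=3, physical=[A,B,F,j,o,C,G,H], logical=[j,o,C,G,H,A,B,F]
After op 8 (rotate(-2)): offset=1, physical=[A,B,F,j,o,C,G,H], logical=[B,F,j,o,C,G,H,A]
After op 9 (swap(5, 6)): offset=1, physical=[A,B,F,j,o,C,H,G], logical=[B,F,j,o,C,H,G,A]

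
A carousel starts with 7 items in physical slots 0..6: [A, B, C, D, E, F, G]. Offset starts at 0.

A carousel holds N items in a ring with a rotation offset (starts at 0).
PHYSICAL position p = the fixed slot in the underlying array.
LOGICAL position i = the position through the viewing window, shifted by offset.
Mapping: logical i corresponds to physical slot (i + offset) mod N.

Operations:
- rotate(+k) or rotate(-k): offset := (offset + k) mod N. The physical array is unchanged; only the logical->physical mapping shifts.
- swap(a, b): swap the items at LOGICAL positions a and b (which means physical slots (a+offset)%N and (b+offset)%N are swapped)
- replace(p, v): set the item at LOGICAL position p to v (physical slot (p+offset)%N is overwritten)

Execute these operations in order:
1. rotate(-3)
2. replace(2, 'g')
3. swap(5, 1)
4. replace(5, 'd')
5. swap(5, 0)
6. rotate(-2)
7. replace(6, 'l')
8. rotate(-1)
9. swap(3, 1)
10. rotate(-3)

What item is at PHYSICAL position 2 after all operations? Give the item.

Answer: d

Derivation:
After op 1 (rotate(-3)): offset=4, physical=[A,B,C,D,E,F,G], logical=[E,F,G,A,B,C,D]
After op 2 (replace(2, 'g')): offset=4, physical=[A,B,C,D,E,F,g], logical=[E,F,g,A,B,C,D]
After op 3 (swap(5, 1)): offset=4, physical=[A,B,F,D,E,C,g], logical=[E,C,g,A,B,F,D]
After op 4 (replace(5, 'd')): offset=4, physical=[A,B,d,D,E,C,g], logical=[E,C,g,A,B,d,D]
After op 5 (swap(5, 0)): offset=4, physical=[A,B,E,D,d,C,g], logical=[d,C,g,A,B,E,D]
After op 6 (rotate(-2)): offset=2, physical=[A,B,E,D,d,C,g], logical=[E,D,d,C,g,A,B]
After op 7 (replace(6, 'l')): offset=2, physical=[A,l,E,D,d,C,g], logical=[E,D,d,C,g,A,l]
After op 8 (rotate(-1)): offset=1, physical=[A,l,E,D,d,C,g], logical=[l,E,D,d,C,g,A]
After op 9 (swap(3, 1)): offset=1, physical=[A,l,d,D,E,C,g], logical=[l,d,D,E,C,g,A]
After op 10 (rotate(-3)): offset=5, physical=[A,l,d,D,E,C,g], logical=[C,g,A,l,d,D,E]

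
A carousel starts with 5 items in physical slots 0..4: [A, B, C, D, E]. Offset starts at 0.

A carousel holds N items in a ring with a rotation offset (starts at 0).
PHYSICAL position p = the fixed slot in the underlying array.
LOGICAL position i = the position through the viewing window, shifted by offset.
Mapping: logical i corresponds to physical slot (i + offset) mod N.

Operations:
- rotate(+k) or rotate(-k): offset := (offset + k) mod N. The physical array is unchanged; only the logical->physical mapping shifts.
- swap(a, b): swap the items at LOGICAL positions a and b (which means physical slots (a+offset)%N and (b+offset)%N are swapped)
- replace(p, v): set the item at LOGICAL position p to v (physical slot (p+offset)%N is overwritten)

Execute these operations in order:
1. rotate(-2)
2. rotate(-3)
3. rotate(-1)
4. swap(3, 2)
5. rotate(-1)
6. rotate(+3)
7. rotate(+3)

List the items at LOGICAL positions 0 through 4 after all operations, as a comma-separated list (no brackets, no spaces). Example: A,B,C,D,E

Answer: E,A,C,B,D

Derivation:
After op 1 (rotate(-2)): offset=3, physical=[A,B,C,D,E], logical=[D,E,A,B,C]
After op 2 (rotate(-3)): offset=0, physical=[A,B,C,D,E], logical=[A,B,C,D,E]
After op 3 (rotate(-1)): offset=4, physical=[A,B,C,D,E], logical=[E,A,B,C,D]
After op 4 (swap(3, 2)): offset=4, physical=[A,C,B,D,E], logical=[E,A,C,B,D]
After op 5 (rotate(-1)): offset=3, physical=[A,C,B,D,E], logical=[D,E,A,C,B]
After op 6 (rotate(+3)): offset=1, physical=[A,C,B,D,E], logical=[C,B,D,E,A]
After op 7 (rotate(+3)): offset=4, physical=[A,C,B,D,E], logical=[E,A,C,B,D]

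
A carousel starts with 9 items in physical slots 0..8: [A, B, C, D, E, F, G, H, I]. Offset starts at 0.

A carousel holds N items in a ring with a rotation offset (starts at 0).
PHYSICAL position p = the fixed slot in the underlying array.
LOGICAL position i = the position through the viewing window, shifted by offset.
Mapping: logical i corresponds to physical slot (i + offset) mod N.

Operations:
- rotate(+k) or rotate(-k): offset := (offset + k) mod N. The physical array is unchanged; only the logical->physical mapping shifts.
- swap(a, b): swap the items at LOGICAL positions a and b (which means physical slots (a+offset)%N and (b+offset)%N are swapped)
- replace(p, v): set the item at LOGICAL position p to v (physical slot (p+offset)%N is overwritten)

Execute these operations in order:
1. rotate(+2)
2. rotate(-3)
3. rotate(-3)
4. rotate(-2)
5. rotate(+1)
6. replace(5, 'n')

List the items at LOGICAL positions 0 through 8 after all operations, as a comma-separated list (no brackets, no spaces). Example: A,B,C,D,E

Answer: E,F,G,H,I,n,B,C,D

Derivation:
After op 1 (rotate(+2)): offset=2, physical=[A,B,C,D,E,F,G,H,I], logical=[C,D,E,F,G,H,I,A,B]
After op 2 (rotate(-3)): offset=8, physical=[A,B,C,D,E,F,G,H,I], logical=[I,A,B,C,D,E,F,G,H]
After op 3 (rotate(-3)): offset=5, physical=[A,B,C,D,E,F,G,H,I], logical=[F,G,H,I,A,B,C,D,E]
After op 4 (rotate(-2)): offset=3, physical=[A,B,C,D,E,F,G,H,I], logical=[D,E,F,G,H,I,A,B,C]
After op 5 (rotate(+1)): offset=4, physical=[A,B,C,D,E,F,G,H,I], logical=[E,F,G,H,I,A,B,C,D]
After op 6 (replace(5, 'n')): offset=4, physical=[n,B,C,D,E,F,G,H,I], logical=[E,F,G,H,I,n,B,C,D]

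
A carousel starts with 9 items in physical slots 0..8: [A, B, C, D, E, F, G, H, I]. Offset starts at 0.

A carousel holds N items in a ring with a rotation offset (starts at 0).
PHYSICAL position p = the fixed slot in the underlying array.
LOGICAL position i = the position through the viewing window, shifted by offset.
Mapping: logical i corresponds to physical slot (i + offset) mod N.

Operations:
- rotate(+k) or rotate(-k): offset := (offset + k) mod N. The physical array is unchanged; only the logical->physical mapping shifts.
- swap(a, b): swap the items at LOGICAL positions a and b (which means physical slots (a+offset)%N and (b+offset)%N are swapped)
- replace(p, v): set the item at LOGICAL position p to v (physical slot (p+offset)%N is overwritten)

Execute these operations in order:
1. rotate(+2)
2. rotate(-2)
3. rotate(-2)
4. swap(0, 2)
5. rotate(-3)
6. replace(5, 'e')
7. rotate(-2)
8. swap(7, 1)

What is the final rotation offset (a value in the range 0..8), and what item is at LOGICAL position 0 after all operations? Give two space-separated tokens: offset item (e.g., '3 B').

Answer: 2 C

Derivation:
After op 1 (rotate(+2)): offset=2, physical=[A,B,C,D,E,F,G,H,I], logical=[C,D,E,F,G,H,I,A,B]
After op 2 (rotate(-2)): offset=0, physical=[A,B,C,D,E,F,G,H,I], logical=[A,B,C,D,E,F,G,H,I]
After op 3 (rotate(-2)): offset=7, physical=[A,B,C,D,E,F,G,H,I], logical=[H,I,A,B,C,D,E,F,G]
After op 4 (swap(0, 2)): offset=7, physical=[H,B,C,D,E,F,G,A,I], logical=[A,I,H,B,C,D,E,F,G]
After op 5 (rotate(-3)): offset=4, physical=[H,B,C,D,E,F,G,A,I], logical=[E,F,G,A,I,H,B,C,D]
After op 6 (replace(5, 'e')): offset=4, physical=[e,B,C,D,E,F,G,A,I], logical=[E,F,G,A,I,e,B,C,D]
After op 7 (rotate(-2)): offset=2, physical=[e,B,C,D,E,F,G,A,I], logical=[C,D,E,F,G,A,I,e,B]
After op 8 (swap(7, 1)): offset=2, physical=[D,B,C,e,E,F,G,A,I], logical=[C,e,E,F,G,A,I,D,B]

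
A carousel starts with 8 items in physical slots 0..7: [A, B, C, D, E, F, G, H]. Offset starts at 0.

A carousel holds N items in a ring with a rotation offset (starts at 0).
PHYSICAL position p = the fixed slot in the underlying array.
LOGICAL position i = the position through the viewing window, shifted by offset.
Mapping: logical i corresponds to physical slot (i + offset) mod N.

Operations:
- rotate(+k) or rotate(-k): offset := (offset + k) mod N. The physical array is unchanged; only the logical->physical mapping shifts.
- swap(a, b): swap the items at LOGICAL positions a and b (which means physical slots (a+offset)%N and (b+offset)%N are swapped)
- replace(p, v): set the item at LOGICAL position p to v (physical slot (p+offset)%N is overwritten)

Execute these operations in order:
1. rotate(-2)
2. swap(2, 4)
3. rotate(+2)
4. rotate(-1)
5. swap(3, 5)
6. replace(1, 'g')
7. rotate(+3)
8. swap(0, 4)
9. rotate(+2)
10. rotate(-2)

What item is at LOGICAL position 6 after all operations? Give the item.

Answer: g

Derivation:
After op 1 (rotate(-2)): offset=6, physical=[A,B,C,D,E,F,G,H], logical=[G,H,A,B,C,D,E,F]
After op 2 (swap(2, 4)): offset=6, physical=[C,B,A,D,E,F,G,H], logical=[G,H,C,B,A,D,E,F]
After op 3 (rotate(+2)): offset=0, physical=[C,B,A,D,E,F,G,H], logical=[C,B,A,D,E,F,G,H]
After op 4 (rotate(-1)): offset=7, physical=[C,B,A,D,E,F,G,H], logical=[H,C,B,A,D,E,F,G]
After op 5 (swap(3, 5)): offset=7, physical=[C,B,E,D,A,F,G,H], logical=[H,C,B,E,D,A,F,G]
After op 6 (replace(1, 'g')): offset=7, physical=[g,B,E,D,A,F,G,H], logical=[H,g,B,E,D,A,F,G]
After op 7 (rotate(+3)): offset=2, physical=[g,B,E,D,A,F,G,H], logical=[E,D,A,F,G,H,g,B]
After op 8 (swap(0, 4)): offset=2, physical=[g,B,G,D,A,F,E,H], logical=[G,D,A,F,E,H,g,B]
After op 9 (rotate(+2)): offset=4, physical=[g,B,G,D,A,F,E,H], logical=[A,F,E,H,g,B,G,D]
After op 10 (rotate(-2)): offset=2, physical=[g,B,G,D,A,F,E,H], logical=[G,D,A,F,E,H,g,B]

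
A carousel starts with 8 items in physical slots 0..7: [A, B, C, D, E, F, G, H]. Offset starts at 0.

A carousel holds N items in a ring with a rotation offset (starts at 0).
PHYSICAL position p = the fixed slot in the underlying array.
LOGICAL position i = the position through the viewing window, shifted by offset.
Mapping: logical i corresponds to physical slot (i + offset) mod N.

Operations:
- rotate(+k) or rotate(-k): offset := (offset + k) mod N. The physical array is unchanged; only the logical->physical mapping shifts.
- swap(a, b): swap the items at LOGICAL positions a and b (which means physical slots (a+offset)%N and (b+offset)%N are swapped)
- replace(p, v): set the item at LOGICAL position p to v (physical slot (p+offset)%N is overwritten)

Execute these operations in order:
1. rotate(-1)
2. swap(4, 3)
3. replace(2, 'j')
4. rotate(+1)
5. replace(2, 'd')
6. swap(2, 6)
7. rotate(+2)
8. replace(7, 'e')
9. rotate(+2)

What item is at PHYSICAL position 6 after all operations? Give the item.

Answer: d

Derivation:
After op 1 (rotate(-1)): offset=7, physical=[A,B,C,D,E,F,G,H], logical=[H,A,B,C,D,E,F,G]
After op 2 (swap(4, 3)): offset=7, physical=[A,B,D,C,E,F,G,H], logical=[H,A,B,D,C,E,F,G]
After op 3 (replace(2, 'j')): offset=7, physical=[A,j,D,C,E,F,G,H], logical=[H,A,j,D,C,E,F,G]
After op 4 (rotate(+1)): offset=0, physical=[A,j,D,C,E,F,G,H], logical=[A,j,D,C,E,F,G,H]
After op 5 (replace(2, 'd')): offset=0, physical=[A,j,d,C,E,F,G,H], logical=[A,j,d,C,E,F,G,H]
After op 6 (swap(2, 6)): offset=0, physical=[A,j,G,C,E,F,d,H], logical=[A,j,G,C,E,F,d,H]
After op 7 (rotate(+2)): offset=2, physical=[A,j,G,C,E,F,d,H], logical=[G,C,E,F,d,H,A,j]
After op 8 (replace(7, 'e')): offset=2, physical=[A,e,G,C,E,F,d,H], logical=[G,C,E,F,d,H,A,e]
After op 9 (rotate(+2)): offset=4, physical=[A,e,G,C,E,F,d,H], logical=[E,F,d,H,A,e,G,C]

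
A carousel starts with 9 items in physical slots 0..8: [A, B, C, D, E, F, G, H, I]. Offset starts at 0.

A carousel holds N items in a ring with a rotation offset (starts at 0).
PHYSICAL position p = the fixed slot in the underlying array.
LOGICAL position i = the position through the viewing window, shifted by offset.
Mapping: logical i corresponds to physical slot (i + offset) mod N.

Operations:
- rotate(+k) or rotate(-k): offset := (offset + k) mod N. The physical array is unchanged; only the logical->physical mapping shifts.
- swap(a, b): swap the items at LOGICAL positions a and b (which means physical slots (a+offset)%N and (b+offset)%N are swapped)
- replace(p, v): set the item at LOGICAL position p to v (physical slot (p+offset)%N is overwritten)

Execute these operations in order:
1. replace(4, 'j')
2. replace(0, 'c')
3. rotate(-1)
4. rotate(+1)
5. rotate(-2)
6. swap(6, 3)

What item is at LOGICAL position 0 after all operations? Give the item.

Answer: H

Derivation:
After op 1 (replace(4, 'j')): offset=0, physical=[A,B,C,D,j,F,G,H,I], logical=[A,B,C,D,j,F,G,H,I]
After op 2 (replace(0, 'c')): offset=0, physical=[c,B,C,D,j,F,G,H,I], logical=[c,B,C,D,j,F,G,H,I]
After op 3 (rotate(-1)): offset=8, physical=[c,B,C,D,j,F,G,H,I], logical=[I,c,B,C,D,j,F,G,H]
After op 4 (rotate(+1)): offset=0, physical=[c,B,C,D,j,F,G,H,I], logical=[c,B,C,D,j,F,G,H,I]
After op 5 (rotate(-2)): offset=7, physical=[c,B,C,D,j,F,G,H,I], logical=[H,I,c,B,C,D,j,F,G]
After op 6 (swap(6, 3)): offset=7, physical=[c,j,C,D,B,F,G,H,I], logical=[H,I,c,j,C,D,B,F,G]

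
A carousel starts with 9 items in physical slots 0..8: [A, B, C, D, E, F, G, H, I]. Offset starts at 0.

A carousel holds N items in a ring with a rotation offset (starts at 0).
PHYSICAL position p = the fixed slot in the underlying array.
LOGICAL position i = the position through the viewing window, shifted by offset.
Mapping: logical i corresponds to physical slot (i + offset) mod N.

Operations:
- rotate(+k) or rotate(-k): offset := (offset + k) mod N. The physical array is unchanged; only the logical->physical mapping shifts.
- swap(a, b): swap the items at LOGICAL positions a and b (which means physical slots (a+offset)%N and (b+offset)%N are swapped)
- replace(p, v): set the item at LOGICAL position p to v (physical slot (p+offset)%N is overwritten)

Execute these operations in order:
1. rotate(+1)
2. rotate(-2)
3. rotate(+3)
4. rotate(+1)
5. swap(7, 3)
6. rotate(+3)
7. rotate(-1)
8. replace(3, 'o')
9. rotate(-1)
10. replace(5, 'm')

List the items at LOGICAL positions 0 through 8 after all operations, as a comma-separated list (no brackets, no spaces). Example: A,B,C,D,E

After op 1 (rotate(+1)): offset=1, physical=[A,B,C,D,E,F,G,H,I], logical=[B,C,D,E,F,G,H,I,A]
After op 2 (rotate(-2)): offset=8, physical=[A,B,C,D,E,F,G,H,I], logical=[I,A,B,C,D,E,F,G,H]
After op 3 (rotate(+3)): offset=2, physical=[A,B,C,D,E,F,G,H,I], logical=[C,D,E,F,G,H,I,A,B]
After op 4 (rotate(+1)): offset=3, physical=[A,B,C,D,E,F,G,H,I], logical=[D,E,F,G,H,I,A,B,C]
After op 5 (swap(7, 3)): offset=3, physical=[A,G,C,D,E,F,B,H,I], logical=[D,E,F,B,H,I,A,G,C]
After op 6 (rotate(+3)): offset=6, physical=[A,G,C,D,E,F,B,H,I], logical=[B,H,I,A,G,C,D,E,F]
After op 7 (rotate(-1)): offset=5, physical=[A,G,C,D,E,F,B,H,I], logical=[F,B,H,I,A,G,C,D,E]
After op 8 (replace(3, 'o')): offset=5, physical=[A,G,C,D,E,F,B,H,o], logical=[F,B,H,o,A,G,C,D,E]
After op 9 (rotate(-1)): offset=4, physical=[A,G,C,D,E,F,B,H,o], logical=[E,F,B,H,o,A,G,C,D]
After op 10 (replace(5, 'm')): offset=4, physical=[m,G,C,D,E,F,B,H,o], logical=[E,F,B,H,o,m,G,C,D]

Answer: E,F,B,H,o,m,G,C,D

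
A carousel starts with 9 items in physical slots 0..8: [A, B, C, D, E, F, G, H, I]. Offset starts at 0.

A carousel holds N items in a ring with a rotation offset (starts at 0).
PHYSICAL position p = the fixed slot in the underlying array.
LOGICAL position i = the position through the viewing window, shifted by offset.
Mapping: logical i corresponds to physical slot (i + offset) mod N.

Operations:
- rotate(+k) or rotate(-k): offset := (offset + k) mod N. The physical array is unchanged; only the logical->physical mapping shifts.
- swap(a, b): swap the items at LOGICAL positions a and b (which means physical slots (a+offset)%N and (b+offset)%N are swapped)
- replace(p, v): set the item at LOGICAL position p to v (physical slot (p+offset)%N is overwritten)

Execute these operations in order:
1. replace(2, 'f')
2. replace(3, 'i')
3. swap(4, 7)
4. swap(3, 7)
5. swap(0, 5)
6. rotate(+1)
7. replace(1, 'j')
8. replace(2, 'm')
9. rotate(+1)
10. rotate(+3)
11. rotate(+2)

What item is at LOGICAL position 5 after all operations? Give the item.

Answer: m

Derivation:
After op 1 (replace(2, 'f')): offset=0, physical=[A,B,f,D,E,F,G,H,I], logical=[A,B,f,D,E,F,G,H,I]
After op 2 (replace(3, 'i')): offset=0, physical=[A,B,f,i,E,F,G,H,I], logical=[A,B,f,i,E,F,G,H,I]
After op 3 (swap(4, 7)): offset=0, physical=[A,B,f,i,H,F,G,E,I], logical=[A,B,f,i,H,F,G,E,I]
After op 4 (swap(3, 7)): offset=0, physical=[A,B,f,E,H,F,G,i,I], logical=[A,B,f,E,H,F,G,i,I]
After op 5 (swap(0, 5)): offset=0, physical=[F,B,f,E,H,A,G,i,I], logical=[F,B,f,E,H,A,G,i,I]
After op 6 (rotate(+1)): offset=1, physical=[F,B,f,E,H,A,G,i,I], logical=[B,f,E,H,A,G,i,I,F]
After op 7 (replace(1, 'j')): offset=1, physical=[F,B,j,E,H,A,G,i,I], logical=[B,j,E,H,A,G,i,I,F]
After op 8 (replace(2, 'm')): offset=1, physical=[F,B,j,m,H,A,G,i,I], logical=[B,j,m,H,A,G,i,I,F]
After op 9 (rotate(+1)): offset=2, physical=[F,B,j,m,H,A,G,i,I], logical=[j,m,H,A,G,i,I,F,B]
After op 10 (rotate(+3)): offset=5, physical=[F,B,j,m,H,A,G,i,I], logical=[A,G,i,I,F,B,j,m,H]
After op 11 (rotate(+2)): offset=7, physical=[F,B,j,m,H,A,G,i,I], logical=[i,I,F,B,j,m,H,A,G]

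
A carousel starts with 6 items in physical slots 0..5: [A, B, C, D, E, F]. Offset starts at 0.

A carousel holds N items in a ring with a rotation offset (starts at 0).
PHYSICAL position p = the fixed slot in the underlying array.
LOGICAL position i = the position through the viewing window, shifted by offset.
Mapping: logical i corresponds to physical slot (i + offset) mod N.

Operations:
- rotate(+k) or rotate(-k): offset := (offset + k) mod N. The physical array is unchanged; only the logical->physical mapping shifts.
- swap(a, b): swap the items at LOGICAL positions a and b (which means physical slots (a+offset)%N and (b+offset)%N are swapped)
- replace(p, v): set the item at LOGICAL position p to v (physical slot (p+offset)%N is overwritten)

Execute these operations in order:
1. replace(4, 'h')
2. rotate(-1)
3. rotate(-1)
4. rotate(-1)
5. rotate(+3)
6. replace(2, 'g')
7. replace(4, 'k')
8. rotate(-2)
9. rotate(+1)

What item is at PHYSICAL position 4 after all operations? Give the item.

Answer: k

Derivation:
After op 1 (replace(4, 'h')): offset=0, physical=[A,B,C,D,h,F], logical=[A,B,C,D,h,F]
After op 2 (rotate(-1)): offset=5, physical=[A,B,C,D,h,F], logical=[F,A,B,C,D,h]
After op 3 (rotate(-1)): offset=4, physical=[A,B,C,D,h,F], logical=[h,F,A,B,C,D]
After op 4 (rotate(-1)): offset=3, physical=[A,B,C,D,h,F], logical=[D,h,F,A,B,C]
After op 5 (rotate(+3)): offset=0, physical=[A,B,C,D,h,F], logical=[A,B,C,D,h,F]
After op 6 (replace(2, 'g')): offset=0, physical=[A,B,g,D,h,F], logical=[A,B,g,D,h,F]
After op 7 (replace(4, 'k')): offset=0, physical=[A,B,g,D,k,F], logical=[A,B,g,D,k,F]
After op 8 (rotate(-2)): offset=4, physical=[A,B,g,D,k,F], logical=[k,F,A,B,g,D]
After op 9 (rotate(+1)): offset=5, physical=[A,B,g,D,k,F], logical=[F,A,B,g,D,k]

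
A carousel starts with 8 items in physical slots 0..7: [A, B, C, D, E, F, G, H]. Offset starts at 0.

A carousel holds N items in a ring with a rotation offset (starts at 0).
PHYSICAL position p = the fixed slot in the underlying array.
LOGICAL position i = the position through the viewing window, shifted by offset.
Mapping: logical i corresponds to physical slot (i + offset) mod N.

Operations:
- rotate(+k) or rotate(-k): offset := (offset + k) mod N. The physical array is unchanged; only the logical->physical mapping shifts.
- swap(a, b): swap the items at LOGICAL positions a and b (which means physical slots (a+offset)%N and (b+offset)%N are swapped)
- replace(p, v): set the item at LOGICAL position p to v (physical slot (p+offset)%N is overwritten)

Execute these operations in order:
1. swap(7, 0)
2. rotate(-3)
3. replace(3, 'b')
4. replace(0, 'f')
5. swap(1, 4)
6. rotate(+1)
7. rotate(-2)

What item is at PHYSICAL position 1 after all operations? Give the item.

Answer: G

Derivation:
After op 1 (swap(7, 0)): offset=0, physical=[H,B,C,D,E,F,G,A], logical=[H,B,C,D,E,F,G,A]
After op 2 (rotate(-3)): offset=5, physical=[H,B,C,D,E,F,G,A], logical=[F,G,A,H,B,C,D,E]
After op 3 (replace(3, 'b')): offset=5, physical=[b,B,C,D,E,F,G,A], logical=[F,G,A,b,B,C,D,E]
After op 4 (replace(0, 'f')): offset=5, physical=[b,B,C,D,E,f,G,A], logical=[f,G,A,b,B,C,D,E]
After op 5 (swap(1, 4)): offset=5, physical=[b,G,C,D,E,f,B,A], logical=[f,B,A,b,G,C,D,E]
After op 6 (rotate(+1)): offset=6, physical=[b,G,C,D,E,f,B,A], logical=[B,A,b,G,C,D,E,f]
After op 7 (rotate(-2)): offset=4, physical=[b,G,C,D,E,f,B,A], logical=[E,f,B,A,b,G,C,D]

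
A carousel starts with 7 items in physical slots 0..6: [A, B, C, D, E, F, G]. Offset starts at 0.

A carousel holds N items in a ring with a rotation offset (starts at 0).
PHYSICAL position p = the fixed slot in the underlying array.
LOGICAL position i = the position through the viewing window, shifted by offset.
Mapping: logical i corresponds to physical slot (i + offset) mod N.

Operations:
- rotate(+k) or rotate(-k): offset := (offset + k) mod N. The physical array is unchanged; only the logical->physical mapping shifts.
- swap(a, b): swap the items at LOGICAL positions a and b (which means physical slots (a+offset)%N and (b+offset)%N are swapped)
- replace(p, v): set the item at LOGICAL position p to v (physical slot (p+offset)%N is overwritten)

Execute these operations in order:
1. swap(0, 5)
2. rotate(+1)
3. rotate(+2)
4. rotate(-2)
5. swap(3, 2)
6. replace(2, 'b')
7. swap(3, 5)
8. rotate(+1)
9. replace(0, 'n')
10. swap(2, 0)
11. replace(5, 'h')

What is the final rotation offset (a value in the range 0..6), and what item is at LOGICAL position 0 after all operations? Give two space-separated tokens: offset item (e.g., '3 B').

Answer: 2 G

Derivation:
After op 1 (swap(0, 5)): offset=0, physical=[F,B,C,D,E,A,G], logical=[F,B,C,D,E,A,G]
After op 2 (rotate(+1)): offset=1, physical=[F,B,C,D,E,A,G], logical=[B,C,D,E,A,G,F]
After op 3 (rotate(+2)): offset=3, physical=[F,B,C,D,E,A,G], logical=[D,E,A,G,F,B,C]
After op 4 (rotate(-2)): offset=1, physical=[F,B,C,D,E,A,G], logical=[B,C,D,E,A,G,F]
After op 5 (swap(3, 2)): offset=1, physical=[F,B,C,E,D,A,G], logical=[B,C,E,D,A,G,F]
After op 6 (replace(2, 'b')): offset=1, physical=[F,B,C,b,D,A,G], logical=[B,C,b,D,A,G,F]
After op 7 (swap(3, 5)): offset=1, physical=[F,B,C,b,G,A,D], logical=[B,C,b,G,A,D,F]
After op 8 (rotate(+1)): offset=2, physical=[F,B,C,b,G,A,D], logical=[C,b,G,A,D,F,B]
After op 9 (replace(0, 'n')): offset=2, physical=[F,B,n,b,G,A,D], logical=[n,b,G,A,D,F,B]
After op 10 (swap(2, 0)): offset=2, physical=[F,B,G,b,n,A,D], logical=[G,b,n,A,D,F,B]
After op 11 (replace(5, 'h')): offset=2, physical=[h,B,G,b,n,A,D], logical=[G,b,n,A,D,h,B]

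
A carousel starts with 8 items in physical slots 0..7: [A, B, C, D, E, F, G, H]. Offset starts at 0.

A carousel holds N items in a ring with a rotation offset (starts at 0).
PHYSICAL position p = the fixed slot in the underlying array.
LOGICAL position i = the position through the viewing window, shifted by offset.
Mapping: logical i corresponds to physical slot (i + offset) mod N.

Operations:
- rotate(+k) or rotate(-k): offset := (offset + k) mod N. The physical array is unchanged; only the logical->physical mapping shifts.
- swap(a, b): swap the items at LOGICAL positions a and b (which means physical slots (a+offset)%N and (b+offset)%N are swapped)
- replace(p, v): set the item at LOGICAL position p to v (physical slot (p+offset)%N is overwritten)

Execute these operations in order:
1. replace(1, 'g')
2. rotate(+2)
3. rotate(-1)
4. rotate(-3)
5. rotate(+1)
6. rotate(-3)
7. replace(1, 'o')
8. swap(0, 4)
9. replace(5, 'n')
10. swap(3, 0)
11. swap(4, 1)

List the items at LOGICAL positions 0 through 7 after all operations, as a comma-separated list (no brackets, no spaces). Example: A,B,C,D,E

Answer: H,E,G,A,o,n,C,D

Derivation:
After op 1 (replace(1, 'g')): offset=0, physical=[A,g,C,D,E,F,G,H], logical=[A,g,C,D,E,F,G,H]
After op 2 (rotate(+2)): offset=2, physical=[A,g,C,D,E,F,G,H], logical=[C,D,E,F,G,H,A,g]
After op 3 (rotate(-1)): offset=1, physical=[A,g,C,D,E,F,G,H], logical=[g,C,D,E,F,G,H,A]
After op 4 (rotate(-3)): offset=6, physical=[A,g,C,D,E,F,G,H], logical=[G,H,A,g,C,D,E,F]
After op 5 (rotate(+1)): offset=7, physical=[A,g,C,D,E,F,G,H], logical=[H,A,g,C,D,E,F,G]
After op 6 (rotate(-3)): offset=4, physical=[A,g,C,D,E,F,G,H], logical=[E,F,G,H,A,g,C,D]
After op 7 (replace(1, 'o')): offset=4, physical=[A,g,C,D,E,o,G,H], logical=[E,o,G,H,A,g,C,D]
After op 8 (swap(0, 4)): offset=4, physical=[E,g,C,D,A,o,G,H], logical=[A,o,G,H,E,g,C,D]
After op 9 (replace(5, 'n')): offset=4, physical=[E,n,C,D,A,o,G,H], logical=[A,o,G,H,E,n,C,D]
After op 10 (swap(3, 0)): offset=4, physical=[E,n,C,D,H,o,G,A], logical=[H,o,G,A,E,n,C,D]
After op 11 (swap(4, 1)): offset=4, physical=[o,n,C,D,H,E,G,A], logical=[H,E,G,A,o,n,C,D]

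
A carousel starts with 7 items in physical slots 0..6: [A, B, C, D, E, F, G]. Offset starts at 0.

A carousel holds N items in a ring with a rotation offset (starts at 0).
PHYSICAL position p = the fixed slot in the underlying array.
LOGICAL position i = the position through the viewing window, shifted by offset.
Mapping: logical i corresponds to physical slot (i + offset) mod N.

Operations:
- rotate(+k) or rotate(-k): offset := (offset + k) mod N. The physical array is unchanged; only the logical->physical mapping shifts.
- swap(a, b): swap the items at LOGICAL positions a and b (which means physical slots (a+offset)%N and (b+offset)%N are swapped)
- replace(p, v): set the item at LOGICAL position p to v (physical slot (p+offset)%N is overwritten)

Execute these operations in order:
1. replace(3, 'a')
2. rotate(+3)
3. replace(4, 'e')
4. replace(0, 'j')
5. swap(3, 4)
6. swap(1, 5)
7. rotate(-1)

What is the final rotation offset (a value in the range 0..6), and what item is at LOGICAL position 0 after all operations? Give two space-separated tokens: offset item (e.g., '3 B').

After op 1 (replace(3, 'a')): offset=0, physical=[A,B,C,a,E,F,G], logical=[A,B,C,a,E,F,G]
After op 2 (rotate(+3)): offset=3, physical=[A,B,C,a,E,F,G], logical=[a,E,F,G,A,B,C]
After op 3 (replace(4, 'e')): offset=3, physical=[e,B,C,a,E,F,G], logical=[a,E,F,G,e,B,C]
After op 4 (replace(0, 'j')): offset=3, physical=[e,B,C,j,E,F,G], logical=[j,E,F,G,e,B,C]
After op 5 (swap(3, 4)): offset=3, physical=[G,B,C,j,E,F,e], logical=[j,E,F,e,G,B,C]
After op 6 (swap(1, 5)): offset=3, physical=[G,E,C,j,B,F,e], logical=[j,B,F,e,G,E,C]
After op 7 (rotate(-1)): offset=2, physical=[G,E,C,j,B,F,e], logical=[C,j,B,F,e,G,E]

Answer: 2 C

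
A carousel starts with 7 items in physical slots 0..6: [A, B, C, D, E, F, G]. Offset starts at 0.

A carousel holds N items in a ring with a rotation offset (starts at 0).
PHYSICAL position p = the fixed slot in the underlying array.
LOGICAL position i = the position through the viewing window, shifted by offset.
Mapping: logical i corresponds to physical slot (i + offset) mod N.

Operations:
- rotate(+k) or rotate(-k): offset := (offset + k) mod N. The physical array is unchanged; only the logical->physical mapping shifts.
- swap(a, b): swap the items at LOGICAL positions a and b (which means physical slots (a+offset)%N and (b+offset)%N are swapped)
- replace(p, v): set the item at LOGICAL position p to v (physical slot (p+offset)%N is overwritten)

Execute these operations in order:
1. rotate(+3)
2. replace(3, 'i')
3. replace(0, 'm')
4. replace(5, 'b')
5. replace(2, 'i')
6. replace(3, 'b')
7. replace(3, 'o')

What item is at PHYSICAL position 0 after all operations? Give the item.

Answer: A

Derivation:
After op 1 (rotate(+3)): offset=3, physical=[A,B,C,D,E,F,G], logical=[D,E,F,G,A,B,C]
After op 2 (replace(3, 'i')): offset=3, physical=[A,B,C,D,E,F,i], logical=[D,E,F,i,A,B,C]
After op 3 (replace(0, 'm')): offset=3, physical=[A,B,C,m,E,F,i], logical=[m,E,F,i,A,B,C]
After op 4 (replace(5, 'b')): offset=3, physical=[A,b,C,m,E,F,i], logical=[m,E,F,i,A,b,C]
After op 5 (replace(2, 'i')): offset=3, physical=[A,b,C,m,E,i,i], logical=[m,E,i,i,A,b,C]
After op 6 (replace(3, 'b')): offset=3, physical=[A,b,C,m,E,i,b], logical=[m,E,i,b,A,b,C]
After op 7 (replace(3, 'o')): offset=3, physical=[A,b,C,m,E,i,o], logical=[m,E,i,o,A,b,C]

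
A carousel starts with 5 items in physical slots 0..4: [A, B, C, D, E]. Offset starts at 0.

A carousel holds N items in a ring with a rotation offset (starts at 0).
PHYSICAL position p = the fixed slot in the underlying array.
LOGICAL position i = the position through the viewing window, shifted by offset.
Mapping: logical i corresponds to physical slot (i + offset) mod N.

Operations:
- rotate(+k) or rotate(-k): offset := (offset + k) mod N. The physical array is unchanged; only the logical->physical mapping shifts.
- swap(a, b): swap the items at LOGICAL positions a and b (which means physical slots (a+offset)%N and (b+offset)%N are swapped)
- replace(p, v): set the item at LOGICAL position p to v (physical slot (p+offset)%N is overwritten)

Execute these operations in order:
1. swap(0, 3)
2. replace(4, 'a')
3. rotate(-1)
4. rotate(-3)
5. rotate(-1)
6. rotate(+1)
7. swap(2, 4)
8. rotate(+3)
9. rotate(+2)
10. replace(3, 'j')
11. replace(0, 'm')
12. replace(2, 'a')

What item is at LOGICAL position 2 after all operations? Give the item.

Answer: a

Derivation:
After op 1 (swap(0, 3)): offset=0, physical=[D,B,C,A,E], logical=[D,B,C,A,E]
After op 2 (replace(4, 'a')): offset=0, physical=[D,B,C,A,a], logical=[D,B,C,A,a]
After op 3 (rotate(-1)): offset=4, physical=[D,B,C,A,a], logical=[a,D,B,C,A]
After op 4 (rotate(-3)): offset=1, physical=[D,B,C,A,a], logical=[B,C,A,a,D]
After op 5 (rotate(-1)): offset=0, physical=[D,B,C,A,a], logical=[D,B,C,A,a]
After op 6 (rotate(+1)): offset=1, physical=[D,B,C,A,a], logical=[B,C,A,a,D]
After op 7 (swap(2, 4)): offset=1, physical=[A,B,C,D,a], logical=[B,C,D,a,A]
After op 8 (rotate(+3)): offset=4, physical=[A,B,C,D,a], logical=[a,A,B,C,D]
After op 9 (rotate(+2)): offset=1, physical=[A,B,C,D,a], logical=[B,C,D,a,A]
After op 10 (replace(3, 'j')): offset=1, physical=[A,B,C,D,j], logical=[B,C,D,j,A]
After op 11 (replace(0, 'm')): offset=1, physical=[A,m,C,D,j], logical=[m,C,D,j,A]
After op 12 (replace(2, 'a')): offset=1, physical=[A,m,C,a,j], logical=[m,C,a,j,A]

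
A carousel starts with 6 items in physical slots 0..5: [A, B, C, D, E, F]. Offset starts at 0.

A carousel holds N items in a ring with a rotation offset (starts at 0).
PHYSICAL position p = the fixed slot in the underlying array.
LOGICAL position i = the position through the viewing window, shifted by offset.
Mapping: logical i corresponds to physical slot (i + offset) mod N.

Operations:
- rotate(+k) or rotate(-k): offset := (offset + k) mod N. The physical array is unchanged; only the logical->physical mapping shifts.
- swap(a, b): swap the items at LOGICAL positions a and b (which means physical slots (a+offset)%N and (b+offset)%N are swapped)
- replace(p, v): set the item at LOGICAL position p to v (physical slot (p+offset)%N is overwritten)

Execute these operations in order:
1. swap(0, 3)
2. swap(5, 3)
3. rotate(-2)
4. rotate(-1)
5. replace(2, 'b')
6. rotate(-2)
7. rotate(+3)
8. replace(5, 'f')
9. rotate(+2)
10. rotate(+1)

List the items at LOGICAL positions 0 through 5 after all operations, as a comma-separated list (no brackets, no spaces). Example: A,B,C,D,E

After op 1 (swap(0, 3)): offset=0, physical=[D,B,C,A,E,F], logical=[D,B,C,A,E,F]
After op 2 (swap(5, 3)): offset=0, physical=[D,B,C,F,E,A], logical=[D,B,C,F,E,A]
After op 3 (rotate(-2)): offset=4, physical=[D,B,C,F,E,A], logical=[E,A,D,B,C,F]
After op 4 (rotate(-1)): offset=3, physical=[D,B,C,F,E,A], logical=[F,E,A,D,B,C]
After op 5 (replace(2, 'b')): offset=3, physical=[D,B,C,F,E,b], logical=[F,E,b,D,B,C]
After op 6 (rotate(-2)): offset=1, physical=[D,B,C,F,E,b], logical=[B,C,F,E,b,D]
After op 7 (rotate(+3)): offset=4, physical=[D,B,C,F,E,b], logical=[E,b,D,B,C,F]
After op 8 (replace(5, 'f')): offset=4, physical=[D,B,C,f,E,b], logical=[E,b,D,B,C,f]
After op 9 (rotate(+2)): offset=0, physical=[D,B,C,f,E,b], logical=[D,B,C,f,E,b]
After op 10 (rotate(+1)): offset=1, physical=[D,B,C,f,E,b], logical=[B,C,f,E,b,D]

Answer: B,C,f,E,b,D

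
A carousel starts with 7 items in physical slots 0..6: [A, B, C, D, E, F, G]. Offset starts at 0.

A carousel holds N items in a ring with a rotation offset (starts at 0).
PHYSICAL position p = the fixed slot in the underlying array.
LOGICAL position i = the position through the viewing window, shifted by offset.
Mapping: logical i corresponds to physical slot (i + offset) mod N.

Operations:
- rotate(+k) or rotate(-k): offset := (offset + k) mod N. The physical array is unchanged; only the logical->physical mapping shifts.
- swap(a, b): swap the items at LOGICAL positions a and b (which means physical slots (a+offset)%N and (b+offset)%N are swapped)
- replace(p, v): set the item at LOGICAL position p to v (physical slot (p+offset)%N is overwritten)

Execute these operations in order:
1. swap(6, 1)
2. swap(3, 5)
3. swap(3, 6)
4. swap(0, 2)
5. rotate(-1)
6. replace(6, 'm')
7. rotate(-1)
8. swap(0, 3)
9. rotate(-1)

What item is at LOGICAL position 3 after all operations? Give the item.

After op 1 (swap(6, 1)): offset=0, physical=[A,G,C,D,E,F,B], logical=[A,G,C,D,E,F,B]
After op 2 (swap(3, 5)): offset=0, physical=[A,G,C,F,E,D,B], logical=[A,G,C,F,E,D,B]
After op 3 (swap(3, 6)): offset=0, physical=[A,G,C,B,E,D,F], logical=[A,G,C,B,E,D,F]
After op 4 (swap(0, 2)): offset=0, physical=[C,G,A,B,E,D,F], logical=[C,G,A,B,E,D,F]
After op 5 (rotate(-1)): offset=6, physical=[C,G,A,B,E,D,F], logical=[F,C,G,A,B,E,D]
After op 6 (replace(6, 'm')): offset=6, physical=[C,G,A,B,E,m,F], logical=[F,C,G,A,B,E,m]
After op 7 (rotate(-1)): offset=5, physical=[C,G,A,B,E,m,F], logical=[m,F,C,G,A,B,E]
After op 8 (swap(0, 3)): offset=5, physical=[C,m,A,B,E,G,F], logical=[G,F,C,m,A,B,E]
After op 9 (rotate(-1)): offset=4, physical=[C,m,A,B,E,G,F], logical=[E,G,F,C,m,A,B]

Answer: C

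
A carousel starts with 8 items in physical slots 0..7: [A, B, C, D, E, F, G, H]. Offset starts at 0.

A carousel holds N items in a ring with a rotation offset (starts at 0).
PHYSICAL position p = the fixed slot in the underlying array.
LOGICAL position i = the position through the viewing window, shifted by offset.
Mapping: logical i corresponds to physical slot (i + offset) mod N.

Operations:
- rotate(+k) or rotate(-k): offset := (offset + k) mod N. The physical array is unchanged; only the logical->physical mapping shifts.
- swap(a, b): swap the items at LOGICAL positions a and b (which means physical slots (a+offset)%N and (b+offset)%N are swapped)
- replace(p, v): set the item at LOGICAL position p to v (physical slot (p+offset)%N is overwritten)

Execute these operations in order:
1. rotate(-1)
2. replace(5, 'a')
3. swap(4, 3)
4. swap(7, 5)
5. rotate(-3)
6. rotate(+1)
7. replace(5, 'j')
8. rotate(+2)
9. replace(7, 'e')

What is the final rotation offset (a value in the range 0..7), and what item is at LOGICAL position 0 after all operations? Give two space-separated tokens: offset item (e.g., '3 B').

Answer: 7 H

Derivation:
After op 1 (rotate(-1)): offset=7, physical=[A,B,C,D,E,F,G,H], logical=[H,A,B,C,D,E,F,G]
After op 2 (replace(5, 'a')): offset=7, physical=[A,B,C,D,a,F,G,H], logical=[H,A,B,C,D,a,F,G]
After op 3 (swap(4, 3)): offset=7, physical=[A,B,D,C,a,F,G,H], logical=[H,A,B,D,C,a,F,G]
After op 4 (swap(7, 5)): offset=7, physical=[A,B,D,C,G,F,a,H], logical=[H,A,B,D,C,G,F,a]
After op 5 (rotate(-3)): offset=4, physical=[A,B,D,C,G,F,a,H], logical=[G,F,a,H,A,B,D,C]
After op 6 (rotate(+1)): offset=5, physical=[A,B,D,C,G,F,a,H], logical=[F,a,H,A,B,D,C,G]
After op 7 (replace(5, 'j')): offset=5, physical=[A,B,j,C,G,F,a,H], logical=[F,a,H,A,B,j,C,G]
After op 8 (rotate(+2)): offset=7, physical=[A,B,j,C,G,F,a,H], logical=[H,A,B,j,C,G,F,a]
After op 9 (replace(7, 'e')): offset=7, physical=[A,B,j,C,G,F,e,H], logical=[H,A,B,j,C,G,F,e]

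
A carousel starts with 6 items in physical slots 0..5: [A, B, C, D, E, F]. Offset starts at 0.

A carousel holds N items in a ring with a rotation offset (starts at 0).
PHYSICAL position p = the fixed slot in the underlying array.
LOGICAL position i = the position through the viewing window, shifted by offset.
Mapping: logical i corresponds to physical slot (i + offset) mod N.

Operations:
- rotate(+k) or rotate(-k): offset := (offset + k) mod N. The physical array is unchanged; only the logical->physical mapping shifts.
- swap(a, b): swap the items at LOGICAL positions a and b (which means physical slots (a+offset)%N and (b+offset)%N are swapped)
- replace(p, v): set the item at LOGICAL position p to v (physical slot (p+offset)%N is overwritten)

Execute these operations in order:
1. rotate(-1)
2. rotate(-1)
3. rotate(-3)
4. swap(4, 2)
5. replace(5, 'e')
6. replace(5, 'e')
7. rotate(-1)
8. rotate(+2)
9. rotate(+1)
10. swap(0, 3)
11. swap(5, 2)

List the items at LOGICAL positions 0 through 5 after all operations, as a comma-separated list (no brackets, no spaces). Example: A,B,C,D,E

Answer: e,E,C,F,B,D

Derivation:
After op 1 (rotate(-1)): offset=5, physical=[A,B,C,D,E,F], logical=[F,A,B,C,D,E]
After op 2 (rotate(-1)): offset=4, physical=[A,B,C,D,E,F], logical=[E,F,A,B,C,D]
After op 3 (rotate(-3)): offset=1, physical=[A,B,C,D,E,F], logical=[B,C,D,E,F,A]
After op 4 (swap(4, 2)): offset=1, physical=[A,B,C,F,E,D], logical=[B,C,F,E,D,A]
After op 5 (replace(5, 'e')): offset=1, physical=[e,B,C,F,E,D], logical=[B,C,F,E,D,e]
After op 6 (replace(5, 'e')): offset=1, physical=[e,B,C,F,E,D], logical=[B,C,F,E,D,e]
After op 7 (rotate(-1)): offset=0, physical=[e,B,C,F,E,D], logical=[e,B,C,F,E,D]
After op 8 (rotate(+2)): offset=2, physical=[e,B,C,F,E,D], logical=[C,F,E,D,e,B]
After op 9 (rotate(+1)): offset=3, physical=[e,B,C,F,E,D], logical=[F,E,D,e,B,C]
After op 10 (swap(0, 3)): offset=3, physical=[F,B,C,e,E,D], logical=[e,E,D,F,B,C]
After op 11 (swap(5, 2)): offset=3, physical=[F,B,D,e,E,C], logical=[e,E,C,F,B,D]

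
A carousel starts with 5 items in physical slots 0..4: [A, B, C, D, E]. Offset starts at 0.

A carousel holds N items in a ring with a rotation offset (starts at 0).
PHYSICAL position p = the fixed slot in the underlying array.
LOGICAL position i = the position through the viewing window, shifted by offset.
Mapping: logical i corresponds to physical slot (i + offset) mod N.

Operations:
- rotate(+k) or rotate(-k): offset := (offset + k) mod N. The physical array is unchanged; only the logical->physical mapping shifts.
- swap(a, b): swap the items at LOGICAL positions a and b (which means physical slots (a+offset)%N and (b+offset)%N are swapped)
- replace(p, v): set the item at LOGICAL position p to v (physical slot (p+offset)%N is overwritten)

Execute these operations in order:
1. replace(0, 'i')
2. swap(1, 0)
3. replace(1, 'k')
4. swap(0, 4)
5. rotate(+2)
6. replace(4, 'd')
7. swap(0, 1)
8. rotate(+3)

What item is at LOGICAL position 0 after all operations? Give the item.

Answer: E

Derivation:
After op 1 (replace(0, 'i')): offset=0, physical=[i,B,C,D,E], logical=[i,B,C,D,E]
After op 2 (swap(1, 0)): offset=0, physical=[B,i,C,D,E], logical=[B,i,C,D,E]
After op 3 (replace(1, 'k')): offset=0, physical=[B,k,C,D,E], logical=[B,k,C,D,E]
After op 4 (swap(0, 4)): offset=0, physical=[E,k,C,D,B], logical=[E,k,C,D,B]
After op 5 (rotate(+2)): offset=2, physical=[E,k,C,D,B], logical=[C,D,B,E,k]
After op 6 (replace(4, 'd')): offset=2, physical=[E,d,C,D,B], logical=[C,D,B,E,d]
After op 7 (swap(0, 1)): offset=2, physical=[E,d,D,C,B], logical=[D,C,B,E,d]
After op 8 (rotate(+3)): offset=0, physical=[E,d,D,C,B], logical=[E,d,D,C,B]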